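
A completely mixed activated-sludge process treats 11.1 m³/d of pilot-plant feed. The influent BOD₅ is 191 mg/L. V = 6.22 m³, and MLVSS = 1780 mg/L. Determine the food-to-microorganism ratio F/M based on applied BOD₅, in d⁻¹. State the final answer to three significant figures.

F/M ≈ 0.191 d⁻¹

F/M = applied load / biomass = Q·S₀/(V·X) = 11.1 × 191 / (6.220 × 1780) = 0.1915 d⁻¹.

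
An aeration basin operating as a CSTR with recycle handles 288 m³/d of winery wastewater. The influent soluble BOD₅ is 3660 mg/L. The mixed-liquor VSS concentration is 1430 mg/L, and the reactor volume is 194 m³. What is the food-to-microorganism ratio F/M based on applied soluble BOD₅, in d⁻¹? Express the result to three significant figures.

F/M ≈ 3.80 d⁻¹

Food-to-microorganism ratio F/M = Q S₀ / (V X) = 288 × 3660 / (194.0 × 1430) = 3.800 d⁻¹.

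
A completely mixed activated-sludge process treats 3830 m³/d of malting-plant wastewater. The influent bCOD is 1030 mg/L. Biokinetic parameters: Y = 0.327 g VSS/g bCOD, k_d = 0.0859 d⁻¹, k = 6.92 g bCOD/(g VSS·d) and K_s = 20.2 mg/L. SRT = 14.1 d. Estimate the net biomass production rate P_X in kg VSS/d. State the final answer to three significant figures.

P_X ≈ 583 kg VSS/d

From the Monod/SRT balance for a CMAS, S = K_s·(1+k_d θ_c)/[θ_c·(Y k − k_d) − 1] = 20.2 × (1 + 0.0859 × 14.1) / [14.1 × (0.327 × 6.92 − 0.0859) − 1] = 44.67 / 29.69 = 1.504 mg/L.
Correct the yield for decay: Y_obs = Y/(1 + k_d θ_c) = 0.327 / (1 + 0.0859 × 14.1) = 0.327 / 2.211 = 0.1479.
Q·(S₀ − S) = 3830 × (1030 − 1.50) × 10⁻³ = 3939 kg/d removed.
Biomass produced: P_X = Y_obs·Q·ΔS = 0.1479 × 3939 ≈ 582.5 kg VSS/d.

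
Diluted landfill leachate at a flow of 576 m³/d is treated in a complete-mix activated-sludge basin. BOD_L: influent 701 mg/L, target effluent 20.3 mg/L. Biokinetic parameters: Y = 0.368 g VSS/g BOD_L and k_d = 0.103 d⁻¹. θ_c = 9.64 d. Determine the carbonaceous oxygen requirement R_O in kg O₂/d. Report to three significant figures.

R_O ≈ 289 kg O₂/d

Correct the yield for decay: Y_obs = Y/(1 + k_d θ_c) = 0.368 / (1 + 0.103 × 9.64) = 0.368 / 1.993 = 0.1847.
Substrate removed = Q·(S₀ − S) = 576 m³/d × (701 − 20.3) g/m³ = 3.92×10^5 g/d = 392.1 kg/d.
P_X = Y_obs·Q·(S₀ − S) = 0.1847 × 392.1 = 72.40 kg VSS/d.
R_O = Q·(S₀ − S) − 1.42·P_X = 392.1 − 1.42 × 72.40 = 289.3 kg O₂/d.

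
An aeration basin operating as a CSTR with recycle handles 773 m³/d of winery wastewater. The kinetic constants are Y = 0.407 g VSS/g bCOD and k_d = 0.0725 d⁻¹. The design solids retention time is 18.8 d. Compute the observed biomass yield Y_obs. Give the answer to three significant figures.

Y_obs ≈ 0.172 g VSS/g bCOD

The observed yield is Y_obs = Y/(1 + k_d·θ_c) = 0.407 / (1 + 0.0725 × 18.8) = 0.407 / 2.363 = 0.1722 g VSS per g bCOD removed.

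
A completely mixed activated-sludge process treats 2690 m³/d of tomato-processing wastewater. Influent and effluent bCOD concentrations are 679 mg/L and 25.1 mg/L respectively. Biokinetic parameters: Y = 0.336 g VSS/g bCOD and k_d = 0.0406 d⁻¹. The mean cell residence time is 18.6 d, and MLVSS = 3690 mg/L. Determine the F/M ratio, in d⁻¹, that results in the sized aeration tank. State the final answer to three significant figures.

F/M ≈ 0.292 d⁻¹

Rearranging the biomass balance for a CMAS with decay, V = Y·Q·ΔS·θ_c / [X·(1+k_d θ_c)] = 0.336 × 2690 × (679 − 25.1) × 18.6 / [3690 × (1 + 0.0406 × 18.6)] = 1.1×10^7 / 6477 = 1697 m³.
F/M = Q·S₀ / (V·X) = 2690 × 679 / (1697 × 3690) = 0.2916 g bCOD·(g VSS·d)⁻¹.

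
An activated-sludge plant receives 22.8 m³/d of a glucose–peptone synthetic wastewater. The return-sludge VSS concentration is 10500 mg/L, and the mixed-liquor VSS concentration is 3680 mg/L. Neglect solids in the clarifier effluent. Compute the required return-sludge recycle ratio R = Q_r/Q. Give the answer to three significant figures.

R ≈ 0.540

R = Q_r/Q = X/(X_r − X) = 3680 / (10500 − 3680) = 0.5396.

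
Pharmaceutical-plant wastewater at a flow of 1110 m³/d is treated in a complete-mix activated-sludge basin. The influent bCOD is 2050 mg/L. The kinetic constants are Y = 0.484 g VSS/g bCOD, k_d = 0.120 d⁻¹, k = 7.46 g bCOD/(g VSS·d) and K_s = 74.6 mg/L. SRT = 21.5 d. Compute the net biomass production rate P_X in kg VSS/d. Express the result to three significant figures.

P_X ≈ 307 kg VSS/d

Effluent substrate depends only on kinetics and SRT: S = K_s(1 + k_d θ_c) / [θ_c(Yk − k_d) − 1] = 74.6 × (1 + 0.120 × 21.5) / [21.5 × (0.484 × 7.46 − 0.120) − 1] = 267.1 / 74.05 = 3.607 mg/L.
Correct the yield for decay: Y_obs = Y/(1 + k_d θ_c) = 0.484 / (1 + 0.120 × 21.5) = 0.484 / 3.580 = 0.1352.
Mass of bCOD removed per day: Q(S₀ − S) = 1110 × 2046 g/m³ = 2271 kg/d.
Biomass produced: P_X = Y_obs·Q·ΔS = 0.1352 × 2271 ≈ 307.1 kg VSS/d.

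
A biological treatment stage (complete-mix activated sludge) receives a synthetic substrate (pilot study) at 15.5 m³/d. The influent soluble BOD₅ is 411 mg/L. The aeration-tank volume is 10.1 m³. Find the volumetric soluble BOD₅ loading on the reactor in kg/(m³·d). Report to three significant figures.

L_v ≈ 0.631 kg soluble BOD₅/(m³·d)

L_v = Q S₀ / V = 15.5 × 411 × 10⁻³ / 10.10 = 0.6307 kg/(m³·d).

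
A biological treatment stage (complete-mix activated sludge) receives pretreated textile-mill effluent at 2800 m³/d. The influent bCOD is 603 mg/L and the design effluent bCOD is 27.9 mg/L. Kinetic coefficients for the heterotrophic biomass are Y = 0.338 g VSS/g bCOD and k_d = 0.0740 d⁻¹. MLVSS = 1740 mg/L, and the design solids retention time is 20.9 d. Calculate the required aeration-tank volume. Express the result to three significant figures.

Steady-state biomass mass balance: V·X·(1 + k_d·θ_c) = Y·Q·(S₀ − S)·θ_c, so V = 0.338 × 2800 × (603 − 27.9) × 20.9 / [1740 × (1 + 0.0740 × 20.9)] = 1.14×10^7 / 4431 = 2567 m³.

V ≈ 2570 m³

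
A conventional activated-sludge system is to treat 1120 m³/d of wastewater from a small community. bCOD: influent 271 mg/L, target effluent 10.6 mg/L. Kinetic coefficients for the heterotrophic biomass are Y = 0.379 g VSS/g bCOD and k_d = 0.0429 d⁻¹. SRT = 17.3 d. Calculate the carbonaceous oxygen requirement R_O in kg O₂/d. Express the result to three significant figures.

Correct the yield for decay: Y_obs = Y/(1 + k_d θ_c) = 0.379 / (1 + 0.0429 × 17.3) = 0.379 / 1.742 = 0.2175.
Substrate removed = Q·(S₀ − S) = 1120 m³/d × (271 − 10.6) g/m³ = 2.92×10^5 g/d = 291.6 kg/d.
P_X = Y_obs·Q·(S₀ − S) = 0.2175 × 291.6 = 63.45 kg VSS/d.
R_O = Q·ΔS − 1.42 P_X = 291.6 − 90.09 = 201.6 kg O₂/d.

R_O ≈ 202 kg O₂/d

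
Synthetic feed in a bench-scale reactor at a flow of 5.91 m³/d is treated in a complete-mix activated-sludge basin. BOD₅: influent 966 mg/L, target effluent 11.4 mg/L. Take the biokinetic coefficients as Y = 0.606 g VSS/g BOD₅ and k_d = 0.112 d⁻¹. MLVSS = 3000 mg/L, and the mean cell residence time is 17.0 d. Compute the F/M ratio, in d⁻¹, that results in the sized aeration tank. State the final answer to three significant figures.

F/M ≈ 0.285 d⁻¹

From the SRT design equation V = Y Q (S₀−S) θ_c / [X (1 + k_d θ_c)] = 0.606 × 5.91 × (966 − 11.4) × 17.0 / [3000 × (1 + 0.112 × 17.0)] = 5.81×10^4 / 8712 = 6.671 m³.
Food-to-microorganism ratio F/M = Q S₀ / (V X) = 5.91 × 966 / (6.671 × 3000) = 0.2853 d⁻¹.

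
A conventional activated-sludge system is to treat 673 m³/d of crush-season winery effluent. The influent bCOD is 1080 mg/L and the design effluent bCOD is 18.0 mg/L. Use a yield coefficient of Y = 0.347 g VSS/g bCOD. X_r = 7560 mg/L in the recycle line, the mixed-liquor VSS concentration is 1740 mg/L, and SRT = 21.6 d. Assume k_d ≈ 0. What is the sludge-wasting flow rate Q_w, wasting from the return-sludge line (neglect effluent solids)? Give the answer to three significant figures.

Q_w ≈ 32.8 m³/d

With k_d = 0 the design equation reduces to V = Y Q (S₀−S) θ_c / X = 0.347 × 673 × (1080 − 18.0) × 21.6 / 1740 = 3079 m³.
θ_c = V·X/(Q_w·X_r) when wasting from the recycle, so Q_w = V·X/(θ_c·X_r) = 3079 × 1740 / (21.6 × 7560) = 32.81 m³/d.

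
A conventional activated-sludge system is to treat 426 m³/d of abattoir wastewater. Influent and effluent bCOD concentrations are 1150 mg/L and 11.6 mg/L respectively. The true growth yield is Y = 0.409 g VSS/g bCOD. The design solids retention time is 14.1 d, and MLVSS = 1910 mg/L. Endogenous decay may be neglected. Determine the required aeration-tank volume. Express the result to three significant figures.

V ≈ 1460 m³

With k_d = 0 the design equation reduces to V = Y Q (S₀−S) θ_c / X = 0.409 × 426 × (1150 − 11.6) × 14.1 / 1910 = 1464 m³.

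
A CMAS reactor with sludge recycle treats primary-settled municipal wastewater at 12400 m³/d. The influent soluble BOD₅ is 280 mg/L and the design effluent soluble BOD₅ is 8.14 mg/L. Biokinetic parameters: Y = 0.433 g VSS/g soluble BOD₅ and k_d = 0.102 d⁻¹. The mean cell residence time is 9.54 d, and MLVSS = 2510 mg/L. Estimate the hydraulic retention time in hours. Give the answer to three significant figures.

τ ≈ 5.44 h

Rearranging the biomass balance for a CMAS with decay, V = Y·Q·ΔS·θ_c / [X·(1+k_d θ_c)] = 0.433 × 12400 × (280 − 8.14) × 9.54 / [2510 × (1 + 0.102 × 9.54)] = 1.39×10^7 / 4952 = 2812 m³.
HRT = V/Q = 2812 m³ / 12400 m³·d⁻¹ = 0.2268 d × 24 = 5.442 h.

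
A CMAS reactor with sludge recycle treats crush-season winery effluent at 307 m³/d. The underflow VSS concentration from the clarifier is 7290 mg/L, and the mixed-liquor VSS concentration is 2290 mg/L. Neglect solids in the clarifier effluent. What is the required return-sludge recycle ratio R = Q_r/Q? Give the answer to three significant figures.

Solids balance on the clarifier gives (1+R)X = R·X_r, so R = X/(X_r − X) = 2290 / (7290 − 2290) = 0.4580.

R ≈ 0.458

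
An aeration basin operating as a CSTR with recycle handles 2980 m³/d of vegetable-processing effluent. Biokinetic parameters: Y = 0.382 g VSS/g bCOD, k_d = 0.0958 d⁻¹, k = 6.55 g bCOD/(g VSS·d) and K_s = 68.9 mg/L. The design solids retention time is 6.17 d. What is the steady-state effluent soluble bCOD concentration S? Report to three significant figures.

From the Monod/SRT balance for a CMAS, S = K_s·(1+k_d θ_c)/[θ_c·(Y k − k_d) − 1] = 68.9 × (1 + 0.0958 × 6.17) / [6.17 × (0.382 × 6.55 − 0.0958) − 1] = 109.6 / 13.85 = 7.917 mg/L.

S ≈ 7.92 mg/L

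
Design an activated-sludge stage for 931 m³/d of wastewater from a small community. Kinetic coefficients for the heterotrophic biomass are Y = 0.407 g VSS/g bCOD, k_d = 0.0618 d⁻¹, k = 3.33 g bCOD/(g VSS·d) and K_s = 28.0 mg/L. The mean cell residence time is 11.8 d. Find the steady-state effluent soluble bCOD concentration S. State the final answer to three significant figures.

Effluent substrate depends only on kinetics and SRT: S = K_s(1 + k_d θ_c) / [θ_c(Yk − k_d) − 1] = 28.0 × (1 + 0.0618 × 11.8) / [11.8 × (0.407 × 3.33 − 0.0618) − 1] = 48.42 / 14.26 = 3.395 mg/L.

S ≈ 3.39 mg/L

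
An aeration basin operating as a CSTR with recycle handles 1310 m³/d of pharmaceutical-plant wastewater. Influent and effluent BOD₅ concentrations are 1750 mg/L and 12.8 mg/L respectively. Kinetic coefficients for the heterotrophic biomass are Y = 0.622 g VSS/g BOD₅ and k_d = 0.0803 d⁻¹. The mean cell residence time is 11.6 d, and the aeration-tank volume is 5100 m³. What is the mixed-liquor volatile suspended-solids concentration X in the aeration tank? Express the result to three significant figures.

X ≈ 1670 mg/L

From V·X·(1 + k_d·θ_c) = Y·Q·(S₀ − S)·θ_c: X = 0.622 × 1310 × (1750 − 12.8) × 11.6 / [5100 × (1 + 0.0803 × 11.6)] = 1667 mg/L.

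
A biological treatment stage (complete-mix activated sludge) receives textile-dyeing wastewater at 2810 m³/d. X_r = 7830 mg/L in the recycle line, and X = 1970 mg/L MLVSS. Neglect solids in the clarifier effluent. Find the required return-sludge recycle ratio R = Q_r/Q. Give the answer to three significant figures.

R ≈ 0.336

Mass balance around the secondary clarifier (neglecting effluent solids): R = X / (X_r − X) = 1970 / (7830 − 1970) = 0.3362.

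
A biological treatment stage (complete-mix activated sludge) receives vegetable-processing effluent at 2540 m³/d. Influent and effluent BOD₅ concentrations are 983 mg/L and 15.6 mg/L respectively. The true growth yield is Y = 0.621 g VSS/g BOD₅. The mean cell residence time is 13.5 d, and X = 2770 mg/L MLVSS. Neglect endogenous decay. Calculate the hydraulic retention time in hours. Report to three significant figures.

τ ≈ 70.3 h

Biomass mass balance (decay neglected): V·X = Y·Q·(S₀ − S)·θ_c, so V = 0.621 × 2540 × (983 − 15.6) × 13.5 / 2770 = 7437 m³.
Hydraulic retention time τ = V/Q = 7437 / 2540 = 2.928 d = 70.27 h.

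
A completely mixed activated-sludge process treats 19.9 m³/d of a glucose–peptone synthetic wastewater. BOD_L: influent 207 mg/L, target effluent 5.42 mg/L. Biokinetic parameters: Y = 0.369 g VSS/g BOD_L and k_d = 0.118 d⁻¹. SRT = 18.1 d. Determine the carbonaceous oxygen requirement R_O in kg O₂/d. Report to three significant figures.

The observed yield is Y_obs = Y/(1 + k_d·θ_c) = 0.369 / (1 + 0.118 × 18.1) = 0.369 / 3.136 = 0.1177 g VSS per g BOD_L removed.
Q·(S₀ − S) = 19.9 × (207 − 5.42) × 10⁻³ = 4.011 kg/d removed.
Biomass synthesised: P_X = Y_obs × 4.011 = 0.4720 kg VSS/d.
R_O = Q·(S₀ − S) − 1.42·P_X = 4.011 − 1.42 × 0.4720 = 3.341 kg O₂/d.

R_O ≈ 3.34 kg O₂/d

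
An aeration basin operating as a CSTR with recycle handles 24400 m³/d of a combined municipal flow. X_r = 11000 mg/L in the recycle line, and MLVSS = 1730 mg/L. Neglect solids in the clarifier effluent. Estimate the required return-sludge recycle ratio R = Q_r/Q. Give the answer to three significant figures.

R ≈ 0.187

R = Q_r/Q = X/(X_r − X) = 1730 / (11000 − 1730) = 0.1866.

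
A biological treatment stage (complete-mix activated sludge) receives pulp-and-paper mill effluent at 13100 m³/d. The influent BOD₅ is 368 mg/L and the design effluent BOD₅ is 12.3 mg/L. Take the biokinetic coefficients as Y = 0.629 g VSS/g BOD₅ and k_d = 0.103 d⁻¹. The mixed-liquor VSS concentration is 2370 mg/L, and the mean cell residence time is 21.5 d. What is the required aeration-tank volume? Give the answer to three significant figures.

Steady-state biomass mass balance: V·X·(1 + k_d·θ_c) = Y·Q·(S₀ − S)·θ_c, so V = 0.629 × 13100 × (368 − 12.3) × 21.5 / [2370 × (1 + 0.103 × 21.5)] = 6.3×10^7 / 7618 = 8271 m³.

V ≈ 8270 m³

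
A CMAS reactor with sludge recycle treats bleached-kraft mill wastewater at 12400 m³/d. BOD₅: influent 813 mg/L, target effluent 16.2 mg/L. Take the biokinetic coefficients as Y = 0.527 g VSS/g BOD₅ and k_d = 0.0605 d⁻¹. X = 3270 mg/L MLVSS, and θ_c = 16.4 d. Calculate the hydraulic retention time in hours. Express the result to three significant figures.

τ ≈ 25.4 h

Steady-state biomass mass balance: V·X·(1 + k_d·θ_c) = Y·Q·(S₀ − S)·θ_c, so V = 0.527 × 12400 × (813 − 16.2) × 16.4 / [3270 × (1 + 0.0605 × 16.4)] = 8.54×10^7 / 6514 = 13108 m³.
Hydraulic retention time τ = V/Q = 13108 / 12400 = 1.057 d = 25.37 h.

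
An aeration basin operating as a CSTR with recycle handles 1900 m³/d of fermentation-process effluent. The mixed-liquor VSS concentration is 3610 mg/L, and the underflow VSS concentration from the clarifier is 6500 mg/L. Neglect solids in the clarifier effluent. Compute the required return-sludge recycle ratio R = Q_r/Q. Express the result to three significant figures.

Solids balance on the clarifier gives (1+R)X = R·X_r, so R = X/(X_r − X) = 3610 / (6500 − 3610) = 1.249.

R ≈ 1.25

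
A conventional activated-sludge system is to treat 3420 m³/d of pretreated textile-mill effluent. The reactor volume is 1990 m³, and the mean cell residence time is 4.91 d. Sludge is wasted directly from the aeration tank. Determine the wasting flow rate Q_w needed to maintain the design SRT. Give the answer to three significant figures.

With mixed-liquor wasting, θ_c = V/Q_w, so Q_w = V/θ_c = 1990/4.91 = 405.3 m³/d.

Q_w ≈ 405 m³/d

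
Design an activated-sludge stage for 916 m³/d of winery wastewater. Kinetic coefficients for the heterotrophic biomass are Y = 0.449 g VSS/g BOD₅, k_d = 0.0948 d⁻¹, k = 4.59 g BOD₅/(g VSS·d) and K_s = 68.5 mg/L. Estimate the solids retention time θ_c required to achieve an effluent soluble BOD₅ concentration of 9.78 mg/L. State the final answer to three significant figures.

θ_c ≈ 6.15 d

At the target effluent, Y k S/(K_s+S) = 0.449×4.59×9.78/78.28 = 0.2575 d⁻¹.
1/θ_c = 0.2575 − 0.0948 = 0.1627 d⁻¹, so θ_c = 6.147 d.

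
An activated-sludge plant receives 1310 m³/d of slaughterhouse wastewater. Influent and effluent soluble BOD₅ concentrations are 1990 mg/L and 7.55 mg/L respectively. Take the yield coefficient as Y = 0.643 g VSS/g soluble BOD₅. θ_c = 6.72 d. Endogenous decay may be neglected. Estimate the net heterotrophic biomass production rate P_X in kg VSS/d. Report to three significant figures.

P_X ≈ 1670 kg VSS/d

No decay correction is needed, so Y_obs = Y = 0.643.
Substrate removed = Q·(S₀ − S) = 1310 m³/d × (1990 − 7.55) g/m³ = 2.6×10^6 g/d = 2597 kg/d.
Net biomass production P_X = Y_obs × Q·(S₀ − S) = 0.6430 × 2597 = 1670 kg VSS/d.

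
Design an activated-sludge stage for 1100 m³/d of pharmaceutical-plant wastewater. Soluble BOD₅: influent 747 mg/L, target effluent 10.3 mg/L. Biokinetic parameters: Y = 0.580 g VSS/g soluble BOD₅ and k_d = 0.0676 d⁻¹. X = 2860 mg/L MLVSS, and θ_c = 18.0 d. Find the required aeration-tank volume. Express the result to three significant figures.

V ≈ 1330 m³

From the SRT design equation V = Y Q (S₀−S) θ_c / [X (1 + k_d θ_c)] = 0.580 × 1100 × (747 − 10.3) × 18.0 / [2860 × (1 + 0.0676 × 18.0)] = 8.46×10^6 / 6340 = 1334 m³.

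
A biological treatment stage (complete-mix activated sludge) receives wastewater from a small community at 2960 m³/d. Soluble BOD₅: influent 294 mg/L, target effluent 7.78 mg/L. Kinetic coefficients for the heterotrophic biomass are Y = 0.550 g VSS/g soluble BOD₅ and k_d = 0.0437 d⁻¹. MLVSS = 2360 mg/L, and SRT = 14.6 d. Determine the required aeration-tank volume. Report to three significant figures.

V ≈ 1760 m³

From the SRT design equation V = Y Q (S₀−S) θ_c / [X (1 + k_d θ_c)] = 0.550 × 2960 × (294 − 7.78) × 14.6 / [2360 × (1 + 0.0437 × 14.6)] = 6.8×10^6 / 3866 = 1760 m³.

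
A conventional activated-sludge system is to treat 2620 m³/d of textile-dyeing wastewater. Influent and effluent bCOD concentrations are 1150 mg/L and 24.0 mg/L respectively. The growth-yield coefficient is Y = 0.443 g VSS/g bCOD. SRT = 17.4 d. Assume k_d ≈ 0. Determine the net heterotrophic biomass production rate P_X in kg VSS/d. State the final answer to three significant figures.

P_X ≈ 1310 kg VSS/d

No decay correction is needed, so Y_obs = Y = 0.443.
Mass of bCOD removed per day: Q(S₀ − S) = 2620 × 1126 g/m³ = 2950 kg/d.
So the net sludge growth is P_X = 0.4430 × 2950 = 1307 kg VSS/d.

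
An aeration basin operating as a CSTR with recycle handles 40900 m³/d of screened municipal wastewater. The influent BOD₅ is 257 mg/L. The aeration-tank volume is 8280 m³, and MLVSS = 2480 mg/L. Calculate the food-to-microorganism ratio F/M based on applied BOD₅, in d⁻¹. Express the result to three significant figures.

F/M ≈ 0.512 d⁻¹

F/M = Q·S₀ / (V·X) = 40900 × 257 / (8280 × 2480) = 0.5119 g BOD₅·(g VSS·d)⁻¹.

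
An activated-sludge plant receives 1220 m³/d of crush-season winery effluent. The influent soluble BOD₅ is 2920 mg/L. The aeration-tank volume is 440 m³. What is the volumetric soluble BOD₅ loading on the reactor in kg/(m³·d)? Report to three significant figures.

L_v = Q S₀ / V = 1220 × 2920 × 10⁻³ / 440.0 = 8.096 kg/(m³·d).

L_v ≈ 8.10 kg soluble BOD₅/(m³·d)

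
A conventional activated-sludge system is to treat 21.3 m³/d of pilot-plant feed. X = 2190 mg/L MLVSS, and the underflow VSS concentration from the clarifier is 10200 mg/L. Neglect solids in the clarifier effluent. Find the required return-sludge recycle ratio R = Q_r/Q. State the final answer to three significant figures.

R ≈ 0.273

Mass balance around the secondary clarifier (neglecting effluent solids): R = X / (X_r − X) = 2190 / (10200 − 2190) = 0.2734.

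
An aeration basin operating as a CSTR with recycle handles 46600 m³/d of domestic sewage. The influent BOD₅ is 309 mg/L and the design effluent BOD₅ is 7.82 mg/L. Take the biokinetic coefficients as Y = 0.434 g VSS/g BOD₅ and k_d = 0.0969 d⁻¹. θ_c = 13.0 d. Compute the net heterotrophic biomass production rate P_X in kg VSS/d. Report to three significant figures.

P_X ≈ 2700 kg VSS/d

The observed yield is Y_obs = Y/(1 + k_d·θ_c) = 0.434 / (1 + 0.0969 × 13.0) = 0.434 / 2.260 = 0.1921 g VSS per g BOD₅ removed.
ΔS = 309 − 7.82 = 301.2 mg/L, so the substrate removal rate is 46600 × 301.2/1000 = 14035 kg BOD₅/d.
P_X = Y_obs · Q(S₀ − S) = 0.1921 × 14035 = 2696 kg VSS/d.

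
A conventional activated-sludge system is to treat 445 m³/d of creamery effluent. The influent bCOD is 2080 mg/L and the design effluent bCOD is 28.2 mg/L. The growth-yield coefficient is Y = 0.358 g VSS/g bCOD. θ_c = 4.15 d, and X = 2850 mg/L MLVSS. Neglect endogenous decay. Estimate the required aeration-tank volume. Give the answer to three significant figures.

V ≈ 476 m³

V·X = Y·Q·ΔS·θ_c gives V = 0.358 × 445 × (2080 − 28.2) × 4.15 / 2850 = 476.0 m³.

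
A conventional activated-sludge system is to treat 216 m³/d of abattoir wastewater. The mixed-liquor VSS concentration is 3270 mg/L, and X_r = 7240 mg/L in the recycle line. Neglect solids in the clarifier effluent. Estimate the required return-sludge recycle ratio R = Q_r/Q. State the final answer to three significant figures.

Mass balance around the secondary clarifier (neglecting effluent solids): R = X / (X_r − X) = 3270 / (7240 − 3270) = 0.8237.

R ≈ 0.824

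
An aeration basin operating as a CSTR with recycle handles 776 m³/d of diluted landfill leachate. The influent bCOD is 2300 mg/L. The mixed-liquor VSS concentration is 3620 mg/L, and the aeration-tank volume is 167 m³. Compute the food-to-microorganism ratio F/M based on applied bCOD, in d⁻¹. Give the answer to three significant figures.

F/M ≈ 2.95 d⁻¹

F/M = Q·S₀ / (V·X) = 776 × 2300 / (167.0 × 3620) = 2.952 g bCOD·(g VSS·d)⁻¹.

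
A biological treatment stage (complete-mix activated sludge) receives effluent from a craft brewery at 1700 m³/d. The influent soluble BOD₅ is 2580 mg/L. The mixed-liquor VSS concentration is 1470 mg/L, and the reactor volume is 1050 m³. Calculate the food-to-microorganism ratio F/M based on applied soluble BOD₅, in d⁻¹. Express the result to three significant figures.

Food-to-microorganism ratio F/M = Q S₀ / (V X) = 1700 × 2580 / (1050 × 1470) = 2.842 d⁻¹.

F/M ≈ 2.84 d⁻¹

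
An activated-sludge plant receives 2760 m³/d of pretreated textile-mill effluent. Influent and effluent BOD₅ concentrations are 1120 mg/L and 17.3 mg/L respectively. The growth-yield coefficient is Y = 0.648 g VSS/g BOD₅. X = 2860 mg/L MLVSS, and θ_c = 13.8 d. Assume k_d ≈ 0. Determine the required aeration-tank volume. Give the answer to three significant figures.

With k_d = 0 the design equation reduces to V = Y Q (S₀−S) θ_c / X = 0.648 × 2760 × (1120 − 17.3) × 13.8 / 2860 = 9516 m³.

V ≈ 9520 m³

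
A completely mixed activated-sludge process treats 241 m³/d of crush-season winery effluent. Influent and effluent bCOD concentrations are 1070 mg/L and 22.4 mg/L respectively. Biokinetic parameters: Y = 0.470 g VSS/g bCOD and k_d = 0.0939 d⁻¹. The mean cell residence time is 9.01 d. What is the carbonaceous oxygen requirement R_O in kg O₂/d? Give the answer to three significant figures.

Correct the yield for decay: Y_obs = Y/(1 + k_d θ_c) = 0.470 / (1 + 0.0939 × 9.01) = 0.470 / 1.846 = 0.2546.
Q·(S₀ − S) = 241 × (1070 − 22.4) × 10⁻³ = 252.5 kg/d removed.
Net sludge production P_X = 0.2546 × 252.5 = 64.28 kg VSS/d.
R_O = Q·(S₀ − S) − 1.42·P_X = 252.5 − 1.42 × 64.28 = 161.2 kg O₂/d.

R_O ≈ 161 kg O₂/d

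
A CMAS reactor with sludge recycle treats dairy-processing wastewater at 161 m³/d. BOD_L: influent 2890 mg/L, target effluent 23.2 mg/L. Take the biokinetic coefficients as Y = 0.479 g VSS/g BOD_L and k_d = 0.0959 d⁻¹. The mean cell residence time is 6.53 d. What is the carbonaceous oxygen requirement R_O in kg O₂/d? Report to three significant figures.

R_O ≈ 269 kg O₂/d

Observed yield with endogenous decay: Y_obs = Y / (1 + k_d·θ_c) = 0.479 / (1 + 0.0959 × 6.53) = 0.479 / 1.626 = 0.2945 g VSS/g BOD_L.
Mass of BOD_L removed per day: Q(S₀ − S) = 161 × 2867 g/m³ = 461.6 kg/d.
P_X = Y_obs·Q·(S₀ − S) = 0.2945 × 461.6 = 135.9 kg VSS/d.
Carbonaceous O₂ demand = substrate oxidised − cell-mass equivalent = 461.6 − 1.42 × 135.9 = 268.5 kg O₂/d.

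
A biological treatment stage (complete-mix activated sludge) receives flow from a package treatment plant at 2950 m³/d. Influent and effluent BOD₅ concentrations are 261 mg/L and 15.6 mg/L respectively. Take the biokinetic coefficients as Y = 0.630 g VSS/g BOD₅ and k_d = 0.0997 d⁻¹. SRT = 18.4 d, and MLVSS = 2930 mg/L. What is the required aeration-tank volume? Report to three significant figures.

V ≈ 1010 m³

Steady-state biomass mass balance: V·X·(1 + k_d·θ_c) = Y·Q·(S₀ − S)·θ_c, so V = 0.630 × 2950 × (261 − 15.6) × 18.4 / [2930 × (1 + 0.0997 × 18.4)] = 8.39×10^6 / 8305 = 1010 m³.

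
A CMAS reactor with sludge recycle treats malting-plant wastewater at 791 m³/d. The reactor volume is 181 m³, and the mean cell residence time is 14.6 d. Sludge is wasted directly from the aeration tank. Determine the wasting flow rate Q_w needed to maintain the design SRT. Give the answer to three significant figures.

With mixed-liquor wasting, θ_c = V/Q_w, so Q_w = V/θ_c = 181.0/14.6 = 12.40 m³/d.

Q_w ≈ 12.4 m³/d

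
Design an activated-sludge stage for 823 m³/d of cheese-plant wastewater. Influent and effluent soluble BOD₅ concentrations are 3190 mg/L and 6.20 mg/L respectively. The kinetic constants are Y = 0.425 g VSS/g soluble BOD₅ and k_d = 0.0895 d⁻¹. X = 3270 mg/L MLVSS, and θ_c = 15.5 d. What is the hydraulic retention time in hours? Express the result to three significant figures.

Steady-state biomass mass balance: V·X·(1 + k_d·θ_c) = Y·Q·(S₀ − S)·θ_c, so V = 0.425 × 823 × (3190 − 6.20) × 15.5 / [3270 × (1 + 0.0895 × 15.5)] = 1.73×10^7 / 7806 = 2211 m³.
τ = V/Q = 2211/823 = 2.687 d, or 64.48 h.

τ ≈ 64.5 h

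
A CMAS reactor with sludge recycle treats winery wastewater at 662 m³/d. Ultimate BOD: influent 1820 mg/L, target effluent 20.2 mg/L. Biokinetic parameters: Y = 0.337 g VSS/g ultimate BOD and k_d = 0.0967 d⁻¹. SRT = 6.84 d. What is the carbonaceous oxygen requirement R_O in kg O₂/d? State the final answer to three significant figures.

R_O ≈ 848 kg O₂/d

The observed yield is Y_obs = Y/(1 + k_d·θ_c) = 0.337 / (1 + 0.0967 × 6.84) = 0.337 / 1.661 = 0.2028 g VSS per g ultimate BOD removed.
Q·(S₀ − S) = 662 × (1820 − 20.2) × 10⁻³ = 1191 kg/d removed.
Biomass synthesised: P_X = Y_obs × 1191 = 241.7 kg VSS/d.
R_O = Q·(S₀ − S) − 1.42·P_X = 1191 − 1.42 × 241.7 = 848.3 kg O₂/d.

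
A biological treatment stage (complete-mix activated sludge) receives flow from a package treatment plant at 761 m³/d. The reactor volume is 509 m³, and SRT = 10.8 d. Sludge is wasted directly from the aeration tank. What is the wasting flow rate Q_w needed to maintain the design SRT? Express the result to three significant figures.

Q_w ≈ 47.1 m³/d

For wasting at MLVSS concentration, Q_w = V/θ_c = 509.0/10.8 = 47.13 m³/d.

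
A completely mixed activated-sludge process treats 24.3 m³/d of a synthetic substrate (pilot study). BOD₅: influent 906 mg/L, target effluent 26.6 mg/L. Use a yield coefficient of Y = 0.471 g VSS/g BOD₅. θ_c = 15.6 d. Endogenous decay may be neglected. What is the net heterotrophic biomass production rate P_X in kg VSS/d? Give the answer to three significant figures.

No decay correction is needed, so Y_obs = Y = 0.471.
Q·(S₀ − S) = 24.3 × (906 − 26.6) × 10⁻³ = 21.37 kg/d removed.
So the net sludge growth is P_X = 0.4710 × 21.37 = 10.06 kg VSS/d.

P_X ≈ 10.1 kg VSS/d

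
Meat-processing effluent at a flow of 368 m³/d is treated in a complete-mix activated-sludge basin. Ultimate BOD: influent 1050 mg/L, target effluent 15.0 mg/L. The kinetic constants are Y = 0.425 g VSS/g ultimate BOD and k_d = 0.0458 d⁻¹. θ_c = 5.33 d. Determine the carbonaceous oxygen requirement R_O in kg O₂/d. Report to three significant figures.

Observed yield with endogenous decay: Y_obs = Y / (1 + k_d·θ_c) = 0.425 / (1 + 0.0458 × 5.33) = 0.425 / 1.244 = 0.3416 g VSS/g ultimate BOD.
Mass of ultimate BOD removed per day: Q(S₀ − S) = 368 × 1035 g/m³ = 380.9 kg/d.
P_X = Y_obs·Q·(S₀ − S) = 0.3416 × 380.9 = 130.1 kg VSS/d.
R_O = Q·(S₀ − S) − 1.42·P_X = 380.9 − 1.42 × 130.1 = 196.1 kg O₂/d.

R_O ≈ 196 kg O₂/d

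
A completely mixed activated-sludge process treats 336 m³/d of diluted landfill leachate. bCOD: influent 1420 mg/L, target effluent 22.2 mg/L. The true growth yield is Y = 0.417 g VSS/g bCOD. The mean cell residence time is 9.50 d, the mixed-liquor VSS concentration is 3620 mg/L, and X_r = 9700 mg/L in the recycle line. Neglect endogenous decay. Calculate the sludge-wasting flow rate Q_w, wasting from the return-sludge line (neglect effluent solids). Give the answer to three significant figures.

V·X = Y·Q·ΔS·θ_c gives V = 0.417 × 336 × (1420 − 22.2) × 9.50 / 3620 = 514.0 m³.
Q_w = (V·X)/(θ_c X_r) = 514.0 × 3620 / (9.50 × 9700) = 20.19 m³/d.

Q_w ≈ 20.2 m³/d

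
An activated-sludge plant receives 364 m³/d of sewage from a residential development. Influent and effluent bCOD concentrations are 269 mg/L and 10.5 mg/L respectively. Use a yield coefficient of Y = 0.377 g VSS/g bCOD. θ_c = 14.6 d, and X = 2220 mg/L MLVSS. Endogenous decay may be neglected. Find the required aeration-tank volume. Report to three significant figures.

V ≈ 233 m³

With k_d = 0 the design equation reduces to V = Y Q (S₀−S) θ_c / X = 0.377 × 364 × (269 − 10.5) × 14.6 / 2220 = 233.3 m³.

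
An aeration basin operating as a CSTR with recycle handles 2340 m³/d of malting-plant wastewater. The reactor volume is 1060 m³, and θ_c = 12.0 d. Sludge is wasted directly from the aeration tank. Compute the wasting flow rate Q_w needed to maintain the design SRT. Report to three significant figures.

Q_w ≈ 88.3 m³/d

For wasting at MLVSS concentration, Q_w = V/θ_c = 1060/12.0 = 88.33 m³/d.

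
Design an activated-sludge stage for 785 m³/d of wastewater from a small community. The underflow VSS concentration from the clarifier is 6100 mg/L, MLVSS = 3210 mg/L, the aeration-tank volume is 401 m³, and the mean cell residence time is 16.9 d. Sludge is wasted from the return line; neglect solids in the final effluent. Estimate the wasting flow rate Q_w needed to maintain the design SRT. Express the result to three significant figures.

Q_w ≈ 12.5 m³/d

θ_c = V·X/(Q_w·X_r) when wasting from the recycle, so Q_w = V·X/(θ_c·X_r) = 401.0 × 3210 / (16.9 × 6100) = 12.49 m³/d.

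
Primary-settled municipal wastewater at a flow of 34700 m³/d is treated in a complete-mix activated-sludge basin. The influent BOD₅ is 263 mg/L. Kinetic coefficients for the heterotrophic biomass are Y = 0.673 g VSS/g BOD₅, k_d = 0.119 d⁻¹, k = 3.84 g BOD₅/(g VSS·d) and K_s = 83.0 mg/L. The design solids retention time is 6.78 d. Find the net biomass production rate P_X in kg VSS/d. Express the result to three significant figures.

P_X ≈ 3280 kg VSS/d

Effluent substrate depends only on kinetics and SRT: S = K_s(1 + k_d θ_c) / [θ_c(Yk − k_d) − 1] = 83.0 × (1 + 0.119 × 6.78) / [6.78 × (0.673 × 3.84 − 0.119) − 1] = 150.0 / 15.71 = 9.543 mg/L.
Observed yield with endogenous decay: Y_obs = Y / (1 + k_d·θ_c) = 0.673 / (1 + 0.119 × 6.78) = 0.673 / 1.807 = 0.3725 g VSS/g BOD₅.
Q·(S₀ − S) = 34700 × (263 − 9.54) × 10⁻³ = 8795 kg/d removed.
Biomass produced: P_X = Y_obs·Q·ΔS = 0.3725 × 8795 ≈ 3276 kg VSS/d.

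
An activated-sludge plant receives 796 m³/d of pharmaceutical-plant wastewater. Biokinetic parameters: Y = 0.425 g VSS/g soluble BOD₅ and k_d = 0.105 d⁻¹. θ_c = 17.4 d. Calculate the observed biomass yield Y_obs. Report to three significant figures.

Y_obs ≈ 0.150 g VSS/g soluble BOD₅

The observed yield is Y_obs = Y/(1 + k_d·θ_c) = 0.425 / (1 + 0.105 × 17.4) = 0.425 / 2.827 = 0.1503 g VSS per g soluble BOD₅ removed.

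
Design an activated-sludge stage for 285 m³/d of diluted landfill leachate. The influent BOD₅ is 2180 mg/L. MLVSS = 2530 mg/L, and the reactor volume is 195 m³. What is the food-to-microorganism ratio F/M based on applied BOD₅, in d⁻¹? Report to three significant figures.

F/M = Q·S₀ / (V·X) = 285 × 2180 / (195.0 × 2530) = 1.259 g BOD₅·(g VSS·d)⁻¹.

F/M ≈ 1.26 d⁻¹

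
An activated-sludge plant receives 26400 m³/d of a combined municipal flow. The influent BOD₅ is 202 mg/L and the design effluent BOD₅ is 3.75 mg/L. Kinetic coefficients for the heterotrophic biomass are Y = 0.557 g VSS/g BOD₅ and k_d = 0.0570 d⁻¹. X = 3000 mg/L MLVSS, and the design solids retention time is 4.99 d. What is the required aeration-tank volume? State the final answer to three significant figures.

Rearranging the biomass balance for a CMAS with decay, V = Y·Q·ΔS·θ_c / [X·(1+k_d θ_c)] = 0.557 × 26400 × (202 − 3.75) × 4.99 / [3000 × (1 + 0.0570 × 4.99)] = 1.45×10^7 / 3853 = 3775 m³.

V ≈ 3780 m³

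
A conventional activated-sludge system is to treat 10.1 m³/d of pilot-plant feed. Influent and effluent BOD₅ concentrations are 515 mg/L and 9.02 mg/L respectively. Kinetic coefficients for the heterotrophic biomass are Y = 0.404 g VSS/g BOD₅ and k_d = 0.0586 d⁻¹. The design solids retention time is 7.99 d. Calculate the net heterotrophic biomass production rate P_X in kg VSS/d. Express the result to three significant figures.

Observed yield with endogenous decay: Y_obs = Y / (1 + k_d·θ_c) = 0.404 / (1 + 0.0586 × 7.99) = 0.404 / 1.468 = 0.2752 g VSS/g BOD₅.
Q·(S₀ − S) = 10.1 × (515 − 9.02) × 10⁻³ = 5.110 kg/d removed.
So the net sludge growth is P_X = 0.2752 × 5.110 = 1.406 kg VSS/d.

P_X ≈ 1.41 kg VSS/d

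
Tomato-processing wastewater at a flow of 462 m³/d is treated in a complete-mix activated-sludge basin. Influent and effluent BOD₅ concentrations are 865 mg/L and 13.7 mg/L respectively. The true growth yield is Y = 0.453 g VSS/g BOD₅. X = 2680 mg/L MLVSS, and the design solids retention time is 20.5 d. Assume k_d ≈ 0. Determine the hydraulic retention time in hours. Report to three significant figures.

τ ≈ 70.8 h

Biomass mass balance (decay neglected): V·X = Y·Q·(S₀ − S)·θ_c, so V = 0.453 × 462 × (865 − 13.7) × 20.5 / 2680 = 1363 m³.
Hydraulic retention time τ = V/Q = 1363 / 462 = 2.950 d = 70.80 h.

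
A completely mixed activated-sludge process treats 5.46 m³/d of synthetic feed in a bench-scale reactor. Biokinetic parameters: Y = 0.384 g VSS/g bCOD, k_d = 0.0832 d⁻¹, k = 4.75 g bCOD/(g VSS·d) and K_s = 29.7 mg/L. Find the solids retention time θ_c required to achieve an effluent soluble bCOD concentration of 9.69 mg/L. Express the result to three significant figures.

From 1/θ_c = Y·k·S/(K_s + S) − k_d: Y·k·S/(K_s+S) = 0.384 × 4.75 × 9.69 / (29.7 + 9.69) = 0.4487 d⁻¹.
θ_c = 1/(μ − k_d) = 1/(0.4487 − 0.0832) = 1/0.3655 = 2.736 d.

θ_c ≈ 2.74 d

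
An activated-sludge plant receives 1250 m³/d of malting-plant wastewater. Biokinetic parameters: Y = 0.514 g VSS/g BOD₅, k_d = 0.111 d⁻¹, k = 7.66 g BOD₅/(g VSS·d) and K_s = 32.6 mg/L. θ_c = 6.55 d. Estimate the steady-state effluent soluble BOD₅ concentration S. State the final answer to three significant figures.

For a completely mixed reactor with recycle the Lawrence–McCarty relation gives S = K_s·(1 + k_d·θ_c) / [θ_c·(Y·k − k_d) − 1] = 32.6 × (1 + 0.111 × 6.55) / [6.55 × (0.514 × 7.66 − 0.111) − 1] = 56.30 / 24.06 = 2.340 mg/L.

S ≈ 2.34 mg/L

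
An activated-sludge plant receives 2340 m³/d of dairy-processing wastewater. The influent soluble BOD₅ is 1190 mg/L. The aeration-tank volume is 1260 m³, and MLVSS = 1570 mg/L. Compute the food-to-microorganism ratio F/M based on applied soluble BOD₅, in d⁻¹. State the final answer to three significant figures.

F/M ≈ 1.41 d⁻¹

Food-to-microorganism ratio F/M = Q S₀ / (V X) = 2340 × 1190 / (1260 × 1570) = 1.408 d⁻¹.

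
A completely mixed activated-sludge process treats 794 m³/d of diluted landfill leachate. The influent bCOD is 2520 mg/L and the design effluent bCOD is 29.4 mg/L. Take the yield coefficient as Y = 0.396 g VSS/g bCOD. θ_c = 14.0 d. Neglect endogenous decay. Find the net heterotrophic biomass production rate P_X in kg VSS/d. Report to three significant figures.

P_X ≈ 783 kg VSS/d

With endogenous decay neglected, the observed yield equals the true yield: Y_obs = Y = 0.396 g VSS/g bCOD.
Substrate removed = Q·(S₀ − S) = 794 m³/d × (2520 − 29.4) g/m³ = 1.98×10^6 g/d = 1978 kg/d.
Biomass produced: P_X = Y_obs·Q·ΔS = 0.3960 × 1978 ≈ 783.1 kg VSS/d.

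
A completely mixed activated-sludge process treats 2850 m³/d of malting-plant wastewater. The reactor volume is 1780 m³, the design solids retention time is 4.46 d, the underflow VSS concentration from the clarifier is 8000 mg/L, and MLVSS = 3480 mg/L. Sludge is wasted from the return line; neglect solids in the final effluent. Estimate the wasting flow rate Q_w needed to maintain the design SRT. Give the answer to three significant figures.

Wasting from the return line (neglecting effluent solids): Q_w = V·X / (θ_c·X_r) = 1780 × 3480 / (4.46 × 8000) = 173.6 m³/d.

Q_w ≈ 174 m³/d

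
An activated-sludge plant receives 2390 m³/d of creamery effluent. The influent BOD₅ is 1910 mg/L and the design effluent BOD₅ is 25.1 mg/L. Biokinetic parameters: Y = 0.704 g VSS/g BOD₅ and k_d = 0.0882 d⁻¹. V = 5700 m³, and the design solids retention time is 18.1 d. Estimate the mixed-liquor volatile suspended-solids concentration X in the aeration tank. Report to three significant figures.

X ≈ 3880 mg/L

From V·X·(1 + k_d·θ_c) = Y·Q·(S₀ − S)·θ_c: X = 0.704 × 2390 × (1910 − 25.1) × 18.1 / [5700 × (1 + 0.0882 × 18.1)] = 3879 mg/L.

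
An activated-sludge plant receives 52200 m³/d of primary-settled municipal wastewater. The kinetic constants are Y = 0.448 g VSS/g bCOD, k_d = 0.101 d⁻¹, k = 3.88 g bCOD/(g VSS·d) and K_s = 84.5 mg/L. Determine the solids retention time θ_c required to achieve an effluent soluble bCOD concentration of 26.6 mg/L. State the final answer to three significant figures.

Specific growth rate at S = 26.6 mg/L: μ = YkS/(K_s+S) = 0.448·3.88·26.6/(84.5+26.6) = 0.4162 d⁻¹.
θ_c = 1/(μ − k_d) = 1/(0.4162 − 0.101) = 1/0.3152 = 3.173 d.

θ_c ≈ 3.17 d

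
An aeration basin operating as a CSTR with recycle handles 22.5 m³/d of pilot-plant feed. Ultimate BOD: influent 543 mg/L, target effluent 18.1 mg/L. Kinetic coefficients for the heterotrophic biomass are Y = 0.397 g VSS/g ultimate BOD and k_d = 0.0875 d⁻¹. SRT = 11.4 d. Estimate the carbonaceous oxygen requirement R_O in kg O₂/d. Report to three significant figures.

R_O ≈ 8.48 kg O₂/d

The observed yield is Y_obs = Y/(1 + k_d·θ_c) = 0.397 / (1 + 0.0875 × 11.4) = 0.397 / 1.998 = 0.1987 g VSS per g ultimate BOD removed.
Substrate removed = Q·(S₀ − S) = 22.5 m³/d × (543 − 18.1) g/m³ = 1.18×10^4 g/d = 11.81 kg/d.
Biomass synthesised: P_X = Y_obs × 11.81 = 2.347 kg VSS/d.
R_O = Q·ΔS − 1.42 P_X = 11.81 − 3.333 = 8.477 kg O₂/d.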